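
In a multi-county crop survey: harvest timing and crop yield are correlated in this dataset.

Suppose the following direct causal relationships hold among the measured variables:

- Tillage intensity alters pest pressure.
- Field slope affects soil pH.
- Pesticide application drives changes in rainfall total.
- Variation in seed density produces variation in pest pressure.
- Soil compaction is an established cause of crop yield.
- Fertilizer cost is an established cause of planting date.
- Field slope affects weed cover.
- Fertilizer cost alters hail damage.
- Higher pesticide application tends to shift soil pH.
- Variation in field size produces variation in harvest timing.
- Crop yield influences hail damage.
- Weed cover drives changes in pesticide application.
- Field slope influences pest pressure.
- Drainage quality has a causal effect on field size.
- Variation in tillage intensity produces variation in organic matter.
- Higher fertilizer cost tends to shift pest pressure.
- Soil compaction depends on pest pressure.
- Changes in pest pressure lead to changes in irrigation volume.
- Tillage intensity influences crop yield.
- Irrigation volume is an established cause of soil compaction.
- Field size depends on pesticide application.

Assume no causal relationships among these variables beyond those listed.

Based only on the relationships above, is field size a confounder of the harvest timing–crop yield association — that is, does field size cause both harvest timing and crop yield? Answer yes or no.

Field size has no stated causal path to crop yield. A confounder must cause both variables, so field size does not qualify.

no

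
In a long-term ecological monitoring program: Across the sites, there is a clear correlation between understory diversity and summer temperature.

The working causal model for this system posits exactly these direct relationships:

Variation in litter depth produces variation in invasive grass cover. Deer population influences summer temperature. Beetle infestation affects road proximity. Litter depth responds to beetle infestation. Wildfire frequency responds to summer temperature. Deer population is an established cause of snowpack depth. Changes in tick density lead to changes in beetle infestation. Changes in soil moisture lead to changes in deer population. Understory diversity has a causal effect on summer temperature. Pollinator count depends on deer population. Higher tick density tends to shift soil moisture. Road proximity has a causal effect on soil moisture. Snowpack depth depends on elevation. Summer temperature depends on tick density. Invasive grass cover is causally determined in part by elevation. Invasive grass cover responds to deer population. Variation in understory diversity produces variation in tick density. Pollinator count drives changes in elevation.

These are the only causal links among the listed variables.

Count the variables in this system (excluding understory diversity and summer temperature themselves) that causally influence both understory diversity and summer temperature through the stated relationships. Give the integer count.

No listed variable has a causal path to both understory diversity and summer temperature, so there are no common causes.

0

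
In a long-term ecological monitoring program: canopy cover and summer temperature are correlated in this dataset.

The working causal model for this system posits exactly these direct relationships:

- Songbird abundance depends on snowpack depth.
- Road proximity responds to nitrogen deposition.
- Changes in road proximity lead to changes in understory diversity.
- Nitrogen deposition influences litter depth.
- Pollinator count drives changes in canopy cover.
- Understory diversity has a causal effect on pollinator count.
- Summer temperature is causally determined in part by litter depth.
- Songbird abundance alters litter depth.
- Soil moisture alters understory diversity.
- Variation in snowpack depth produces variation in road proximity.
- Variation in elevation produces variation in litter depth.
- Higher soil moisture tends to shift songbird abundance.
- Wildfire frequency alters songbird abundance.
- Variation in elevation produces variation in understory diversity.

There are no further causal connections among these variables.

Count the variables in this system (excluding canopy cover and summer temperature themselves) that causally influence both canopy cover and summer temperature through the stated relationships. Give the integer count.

4

The common causes are: elevation (to canopy cover via elevation → understory diversity → pollinator count → canopy cover; to summer temperature via elevation → litter depth → summer temperature); nitrogen deposition (to canopy cover via nitrogen deposition → road proximity → understory diversity → pollinator count → canopy cover; to summer temperature via nitrogen deposition → litter depth → summer temperature); snowpack depth (to canopy cover via snowpack depth → road proximity → understory diversity → pollinator count → canopy cover; to summer temperature via snowpack depth → songbird abundance → litter depth → summer temperature); soil moisture (to canopy cover via soil moisture → understory diversity → pollinator count → canopy cover; to summer temperature via soil moisture → songbird abundance → litter depth → summer temperature).
Every other variable lacks a causal path to at least one of canopy cover and summer temperature.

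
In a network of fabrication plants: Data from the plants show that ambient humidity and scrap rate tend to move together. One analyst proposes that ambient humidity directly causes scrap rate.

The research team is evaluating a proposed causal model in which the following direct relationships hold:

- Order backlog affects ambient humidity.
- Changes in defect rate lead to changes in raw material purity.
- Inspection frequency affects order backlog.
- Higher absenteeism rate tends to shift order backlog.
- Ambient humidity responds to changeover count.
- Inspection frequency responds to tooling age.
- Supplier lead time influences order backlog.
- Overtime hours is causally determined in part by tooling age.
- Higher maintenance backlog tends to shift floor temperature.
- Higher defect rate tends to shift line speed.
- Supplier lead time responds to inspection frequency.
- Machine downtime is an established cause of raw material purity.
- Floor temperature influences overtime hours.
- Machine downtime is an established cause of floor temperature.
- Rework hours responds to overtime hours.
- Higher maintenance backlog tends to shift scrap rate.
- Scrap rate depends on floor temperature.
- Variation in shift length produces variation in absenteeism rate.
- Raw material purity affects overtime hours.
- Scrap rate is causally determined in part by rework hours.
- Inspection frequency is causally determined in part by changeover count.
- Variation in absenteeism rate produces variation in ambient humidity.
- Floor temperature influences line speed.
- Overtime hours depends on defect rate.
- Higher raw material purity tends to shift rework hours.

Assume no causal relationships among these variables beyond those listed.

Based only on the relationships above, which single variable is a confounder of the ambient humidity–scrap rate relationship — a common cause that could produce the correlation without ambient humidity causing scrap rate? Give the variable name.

Tooling age has a causal path to ambient humidity (tooling age → inspection frequency → order backlog → ambient humidity) and a separate causal path to scrap rate (tooling age → overtime hours → rework hours → scrap rate), so it is a common cause of both.
No stated relationship gives ambient humidity a causal route to scrap rate, so the correlation is explained by the shared upstream cause rather than a direct effect.

tooling age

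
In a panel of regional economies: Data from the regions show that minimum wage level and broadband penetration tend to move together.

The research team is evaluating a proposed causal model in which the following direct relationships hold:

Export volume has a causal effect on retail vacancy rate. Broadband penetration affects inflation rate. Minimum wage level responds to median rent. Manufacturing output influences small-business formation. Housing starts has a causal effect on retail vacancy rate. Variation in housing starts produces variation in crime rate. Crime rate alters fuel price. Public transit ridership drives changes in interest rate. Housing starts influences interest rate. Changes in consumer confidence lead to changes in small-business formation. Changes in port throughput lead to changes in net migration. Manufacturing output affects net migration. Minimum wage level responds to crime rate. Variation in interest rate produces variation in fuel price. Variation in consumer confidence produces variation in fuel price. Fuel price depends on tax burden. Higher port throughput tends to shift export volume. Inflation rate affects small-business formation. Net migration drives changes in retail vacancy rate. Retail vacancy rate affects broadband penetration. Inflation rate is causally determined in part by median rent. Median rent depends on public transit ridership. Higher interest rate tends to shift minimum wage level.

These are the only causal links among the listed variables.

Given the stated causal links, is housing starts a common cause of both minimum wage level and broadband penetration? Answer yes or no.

yes

Housing starts has a causal path to minimum wage level (housing starts → interest rate → minimum wage level) and to broadband penetration (housing starts → retail vacancy rate → broadband penetration), so it is a common cause of both — a confounder.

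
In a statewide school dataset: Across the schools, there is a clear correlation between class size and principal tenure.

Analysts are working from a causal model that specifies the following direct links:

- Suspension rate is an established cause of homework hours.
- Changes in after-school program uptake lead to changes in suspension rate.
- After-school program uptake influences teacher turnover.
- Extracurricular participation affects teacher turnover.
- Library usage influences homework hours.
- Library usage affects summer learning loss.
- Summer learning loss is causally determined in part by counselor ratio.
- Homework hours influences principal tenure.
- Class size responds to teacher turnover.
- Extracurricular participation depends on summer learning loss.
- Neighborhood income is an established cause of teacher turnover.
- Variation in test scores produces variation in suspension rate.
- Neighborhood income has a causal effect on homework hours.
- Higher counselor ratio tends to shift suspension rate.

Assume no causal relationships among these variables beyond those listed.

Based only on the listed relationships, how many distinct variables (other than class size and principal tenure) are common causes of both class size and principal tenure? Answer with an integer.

4

The common causes are: after-school program uptake (to class size via after-school program uptake → teacher turnover → class size; to principal tenure via after-school program uptake → suspension rate → homework hours → principal tenure); counselor ratio (to class size via counselor ratio → summer learning loss → extracurricular participation → teacher turnover → class size; to principal tenure via counselor ratio → suspension rate → homework hours → principal tenure); library usage (to class size via library usage → summer learning loss → extracurricular participation → teacher turnover → class size; to principal tenure via library usage → homework hours → principal tenure); neighborhood income (to class size via neighborhood income → teacher turnover → class size; to principal tenure via neighborhood income → homework hours → principal tenure).
Every other variable lacks a causal path to at least one of class size and principal tenure.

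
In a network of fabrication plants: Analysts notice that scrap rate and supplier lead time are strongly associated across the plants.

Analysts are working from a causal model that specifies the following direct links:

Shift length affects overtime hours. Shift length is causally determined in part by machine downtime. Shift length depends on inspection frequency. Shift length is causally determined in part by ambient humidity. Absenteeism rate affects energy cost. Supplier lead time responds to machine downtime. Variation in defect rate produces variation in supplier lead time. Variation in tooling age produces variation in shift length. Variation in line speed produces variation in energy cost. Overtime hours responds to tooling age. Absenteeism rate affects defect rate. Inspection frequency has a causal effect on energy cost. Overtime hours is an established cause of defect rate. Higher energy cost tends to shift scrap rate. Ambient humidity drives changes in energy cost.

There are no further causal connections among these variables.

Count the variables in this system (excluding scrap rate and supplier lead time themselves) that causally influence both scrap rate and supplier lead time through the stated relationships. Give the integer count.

3

The common causes are: absenteeism rate (to scrap rate via absenteeism rate → energy cost → scrap rate; to supplier lead time via absenteeism rate → defect rate → supplier lead time); ambient humidity (to scrap rate via ambient humidity → energy cost → scrap rate; to supplier lead time via ambient humidity → shift length → overtime hours → defect rate → supplier lead time); inspection frequency (to scrap rate via inspection frequency → energy cost → scrap rate; to supplier lead time via inspection frequency → shift length → overtime hours → defect rate → supplier lead time).
Every other variable lacks a causal path to at least one of scrap rate and supplier lead time.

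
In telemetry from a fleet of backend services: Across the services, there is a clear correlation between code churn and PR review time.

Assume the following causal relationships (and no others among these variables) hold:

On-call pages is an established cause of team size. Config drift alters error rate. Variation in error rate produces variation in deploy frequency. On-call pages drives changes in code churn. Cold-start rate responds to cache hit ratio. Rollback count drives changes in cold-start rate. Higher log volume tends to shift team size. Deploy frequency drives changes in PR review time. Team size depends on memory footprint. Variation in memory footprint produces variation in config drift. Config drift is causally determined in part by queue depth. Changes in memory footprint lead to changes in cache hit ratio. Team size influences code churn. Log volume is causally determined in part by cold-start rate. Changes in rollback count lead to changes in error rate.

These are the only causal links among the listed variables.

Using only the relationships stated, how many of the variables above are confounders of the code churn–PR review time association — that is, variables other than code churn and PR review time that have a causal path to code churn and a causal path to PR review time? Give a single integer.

2

The common causes are: memory footprint (to code churn via memory footprint → team size → code churn; to PR review time via memory footprint → config drift → error rate → deploy frequency → PR review time); rollback count (to code churn via rollback count → cold-start rate → log volume → team size → code churn; to PR review time via rollback count → error rate → deploy frequency → PR review time).
Every other variable lacks a causal path to at least one of code churn and PR review time.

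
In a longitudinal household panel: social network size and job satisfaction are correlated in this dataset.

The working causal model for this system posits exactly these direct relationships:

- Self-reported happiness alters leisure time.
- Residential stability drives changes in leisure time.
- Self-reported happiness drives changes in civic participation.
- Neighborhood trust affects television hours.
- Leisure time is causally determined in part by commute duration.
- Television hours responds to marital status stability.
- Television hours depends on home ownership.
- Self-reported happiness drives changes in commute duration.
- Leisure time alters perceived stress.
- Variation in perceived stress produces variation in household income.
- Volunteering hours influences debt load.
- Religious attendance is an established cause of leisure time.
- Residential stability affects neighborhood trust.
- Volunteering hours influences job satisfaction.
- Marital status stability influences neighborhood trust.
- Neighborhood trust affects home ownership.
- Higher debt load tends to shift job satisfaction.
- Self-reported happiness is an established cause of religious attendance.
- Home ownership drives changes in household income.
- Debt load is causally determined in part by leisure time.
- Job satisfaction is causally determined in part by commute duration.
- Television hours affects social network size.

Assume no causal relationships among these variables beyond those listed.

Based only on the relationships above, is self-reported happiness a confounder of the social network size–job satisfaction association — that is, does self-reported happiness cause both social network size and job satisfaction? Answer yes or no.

Self-reported happiness has no stated causal path to social network size. A confounder must cause both variables, so self-reported happiness does not qualify.

no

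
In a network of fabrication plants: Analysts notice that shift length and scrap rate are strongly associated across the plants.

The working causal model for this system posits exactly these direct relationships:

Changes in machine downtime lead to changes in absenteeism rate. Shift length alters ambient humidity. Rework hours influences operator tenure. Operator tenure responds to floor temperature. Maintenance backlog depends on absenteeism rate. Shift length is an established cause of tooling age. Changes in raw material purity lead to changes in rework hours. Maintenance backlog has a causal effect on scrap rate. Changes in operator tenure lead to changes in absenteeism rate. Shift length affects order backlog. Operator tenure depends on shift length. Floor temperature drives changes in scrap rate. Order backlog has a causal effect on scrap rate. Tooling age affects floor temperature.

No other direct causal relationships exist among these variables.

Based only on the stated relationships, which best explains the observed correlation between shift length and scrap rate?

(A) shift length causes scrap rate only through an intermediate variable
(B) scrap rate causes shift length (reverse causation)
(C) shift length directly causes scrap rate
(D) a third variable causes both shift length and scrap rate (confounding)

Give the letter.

Shift length reaches scrap rate through shift length → order backlog → scrap rate — an indirect causal chain with no direct shift length → scrap rate link. No variable causes both shift length and scrap rate, so confounding is ruled out; the effect is mediated.

A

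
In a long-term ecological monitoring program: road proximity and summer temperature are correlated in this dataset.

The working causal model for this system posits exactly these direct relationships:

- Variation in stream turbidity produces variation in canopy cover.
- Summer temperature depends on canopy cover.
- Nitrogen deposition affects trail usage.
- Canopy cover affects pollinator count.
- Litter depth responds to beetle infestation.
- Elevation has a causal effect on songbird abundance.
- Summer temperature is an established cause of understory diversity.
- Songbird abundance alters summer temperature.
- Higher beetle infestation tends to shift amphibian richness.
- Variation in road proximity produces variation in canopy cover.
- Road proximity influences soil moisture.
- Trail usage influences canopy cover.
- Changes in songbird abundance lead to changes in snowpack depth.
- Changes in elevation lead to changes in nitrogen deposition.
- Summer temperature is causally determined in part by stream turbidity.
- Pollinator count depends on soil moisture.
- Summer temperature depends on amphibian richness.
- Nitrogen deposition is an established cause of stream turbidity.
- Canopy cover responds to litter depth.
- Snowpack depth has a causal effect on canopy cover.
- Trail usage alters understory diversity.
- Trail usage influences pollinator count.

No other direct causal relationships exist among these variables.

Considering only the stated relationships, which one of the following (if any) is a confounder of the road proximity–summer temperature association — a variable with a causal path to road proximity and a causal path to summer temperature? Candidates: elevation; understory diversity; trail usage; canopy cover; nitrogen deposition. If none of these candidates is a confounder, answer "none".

none

None of the listed candidates has causal paths to both road proximity and summer temperature in the stated relationships, so none is a common cause.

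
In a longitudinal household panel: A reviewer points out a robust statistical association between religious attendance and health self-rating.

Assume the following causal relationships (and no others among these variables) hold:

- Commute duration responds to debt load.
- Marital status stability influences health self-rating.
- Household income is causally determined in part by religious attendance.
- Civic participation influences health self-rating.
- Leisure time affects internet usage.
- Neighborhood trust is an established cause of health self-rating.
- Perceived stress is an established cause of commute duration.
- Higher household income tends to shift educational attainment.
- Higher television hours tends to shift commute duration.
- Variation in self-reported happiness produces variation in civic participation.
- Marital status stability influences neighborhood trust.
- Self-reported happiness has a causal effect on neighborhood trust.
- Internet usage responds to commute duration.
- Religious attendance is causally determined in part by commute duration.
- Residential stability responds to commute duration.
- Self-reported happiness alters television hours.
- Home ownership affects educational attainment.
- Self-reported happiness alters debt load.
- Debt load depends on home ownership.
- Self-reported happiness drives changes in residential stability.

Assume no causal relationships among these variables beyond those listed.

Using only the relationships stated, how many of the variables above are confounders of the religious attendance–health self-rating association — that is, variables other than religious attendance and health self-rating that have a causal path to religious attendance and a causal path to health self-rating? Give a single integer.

The common causes are: self-reported happiness (to religious attendance via self-reported happiness → debt load → commute duration → religious attendance; to health self-rating via self-reported happiness → civic participation → health self-rating).
Every other variable lacks a causal path to at least one of religious attendance and health self-rating.

1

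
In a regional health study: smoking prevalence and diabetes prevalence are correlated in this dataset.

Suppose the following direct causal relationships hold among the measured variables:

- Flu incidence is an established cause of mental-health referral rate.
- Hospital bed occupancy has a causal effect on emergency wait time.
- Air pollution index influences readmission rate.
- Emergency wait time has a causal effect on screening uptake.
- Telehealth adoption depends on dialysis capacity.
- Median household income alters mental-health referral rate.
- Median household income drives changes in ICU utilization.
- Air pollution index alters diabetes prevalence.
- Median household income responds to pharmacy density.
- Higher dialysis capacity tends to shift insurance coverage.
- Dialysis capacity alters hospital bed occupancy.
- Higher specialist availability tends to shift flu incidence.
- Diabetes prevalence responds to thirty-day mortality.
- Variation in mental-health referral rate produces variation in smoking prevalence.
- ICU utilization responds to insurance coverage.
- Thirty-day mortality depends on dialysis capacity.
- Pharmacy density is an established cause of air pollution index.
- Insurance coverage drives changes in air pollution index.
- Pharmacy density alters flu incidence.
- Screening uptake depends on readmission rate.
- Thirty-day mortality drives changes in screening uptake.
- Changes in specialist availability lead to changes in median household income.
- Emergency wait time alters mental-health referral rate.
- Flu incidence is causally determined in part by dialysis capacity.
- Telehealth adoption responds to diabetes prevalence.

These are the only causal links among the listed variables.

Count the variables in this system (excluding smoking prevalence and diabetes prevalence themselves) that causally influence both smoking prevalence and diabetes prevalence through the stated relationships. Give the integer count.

2

The common causes are: dialysis capacity (to smoking prevalence via dialysis capacity → flu incidence → mental-health referral rate → smoking prevalence; to diabetes prevalence via dialysis capacity → thirty-day mortality → diabetes prevalence); pharmacy density (to smoking prevalence via pharmacy density → flu incidence → mental-health referral rate → smoking prevalence; to diabetes prevalence via pharmacy density → air pollution index → diabetes prevalence).
Every other variable lacks a causal path to at least one of smoking prevalence and diabetes prevalence.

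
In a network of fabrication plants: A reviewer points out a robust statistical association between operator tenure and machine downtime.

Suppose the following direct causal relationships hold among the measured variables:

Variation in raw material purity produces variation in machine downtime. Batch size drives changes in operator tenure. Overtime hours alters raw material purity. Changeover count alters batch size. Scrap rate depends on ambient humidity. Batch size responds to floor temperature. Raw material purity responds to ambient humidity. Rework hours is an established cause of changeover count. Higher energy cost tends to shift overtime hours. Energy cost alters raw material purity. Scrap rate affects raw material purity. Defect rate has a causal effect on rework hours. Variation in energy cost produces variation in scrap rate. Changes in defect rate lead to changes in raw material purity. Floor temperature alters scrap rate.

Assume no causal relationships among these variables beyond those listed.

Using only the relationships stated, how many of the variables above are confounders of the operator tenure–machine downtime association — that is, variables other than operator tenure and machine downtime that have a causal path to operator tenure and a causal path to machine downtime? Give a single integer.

2

The common causes are: defect rate (to operator tenure via defect rate → rework hours → changeover count → batch size → operator tenure; to machine downtime via defect rate → raw material purity → machine downtime); floor temperature (to operator tenure via floor temperature → batch size → operator tenure; to machine downtime via floor temperature → scrap rate → raw material purity → machine downtime).
Every other variable lacks a causal path to at least one of operator tenure and machine downtime.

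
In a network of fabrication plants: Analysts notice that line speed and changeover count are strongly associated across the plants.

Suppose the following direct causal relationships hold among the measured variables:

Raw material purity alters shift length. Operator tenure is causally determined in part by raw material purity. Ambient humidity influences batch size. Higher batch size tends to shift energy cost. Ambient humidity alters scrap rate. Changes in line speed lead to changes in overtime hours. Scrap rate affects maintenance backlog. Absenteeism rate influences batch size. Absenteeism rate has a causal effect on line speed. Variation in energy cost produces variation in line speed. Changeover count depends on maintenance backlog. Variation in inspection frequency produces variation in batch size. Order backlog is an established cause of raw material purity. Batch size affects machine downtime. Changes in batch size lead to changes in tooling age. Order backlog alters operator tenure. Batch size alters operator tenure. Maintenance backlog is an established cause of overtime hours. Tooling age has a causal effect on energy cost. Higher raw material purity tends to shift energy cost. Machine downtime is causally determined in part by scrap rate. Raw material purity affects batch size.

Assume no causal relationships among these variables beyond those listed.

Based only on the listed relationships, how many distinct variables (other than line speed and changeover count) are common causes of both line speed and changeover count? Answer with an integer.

The common causes are: ambient humidity (to line speed via ambient humidity → batch size → energy cost → line speed; to changeover count via ambient humidity → scrap rate → maintenance backlog → changeover count).
Every other variable lacks a causal path to at least one of line speed and changeover count.

1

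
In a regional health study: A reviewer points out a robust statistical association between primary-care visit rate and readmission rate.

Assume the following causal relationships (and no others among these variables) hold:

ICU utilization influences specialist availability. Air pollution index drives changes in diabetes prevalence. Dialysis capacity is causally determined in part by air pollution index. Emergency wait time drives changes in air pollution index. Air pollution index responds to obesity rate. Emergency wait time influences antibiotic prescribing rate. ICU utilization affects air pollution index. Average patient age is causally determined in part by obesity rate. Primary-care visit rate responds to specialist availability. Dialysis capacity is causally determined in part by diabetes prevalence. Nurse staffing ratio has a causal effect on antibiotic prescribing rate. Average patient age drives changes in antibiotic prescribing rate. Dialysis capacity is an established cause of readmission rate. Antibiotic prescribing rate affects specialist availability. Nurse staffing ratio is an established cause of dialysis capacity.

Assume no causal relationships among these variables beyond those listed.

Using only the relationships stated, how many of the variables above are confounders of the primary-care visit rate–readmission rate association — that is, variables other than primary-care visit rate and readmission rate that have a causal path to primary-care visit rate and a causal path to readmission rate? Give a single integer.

The common causes are: ICU utilization (to primary-care visit rate via ICU utilization → specialist availability → primary-care visit rate; to readmission rate via ICU utilization → air pollution index → dialysis capacity → readmission rate); emergency wait time (to primary-care visit rate via emergency wait time → antibiotic prescribing rate → specialist availability → primary-care visit rate; to readmission rate via emergency wait time → air pollution index → dialysis capacity → readmission rate); nurse staffing ratio (to primary-care visit rate via nurse staffing ratio → antibiotic prescribing rate → specialist availability → primary-care visit rate; to readmission rate via nurse staffing ratio → dialysis capacity → readmission rate); obesity rate (to primary-care visit rate via obesity rate → average patient age → antibiotic prescribing rate → specialist availability → primary-care visit rate; to readmission rate via obesity rate → air pollution index → dialysis capacity → readmission rate).
Every other variable lacks a causal path to at least one of primary-care visit rate and readmission rate.

4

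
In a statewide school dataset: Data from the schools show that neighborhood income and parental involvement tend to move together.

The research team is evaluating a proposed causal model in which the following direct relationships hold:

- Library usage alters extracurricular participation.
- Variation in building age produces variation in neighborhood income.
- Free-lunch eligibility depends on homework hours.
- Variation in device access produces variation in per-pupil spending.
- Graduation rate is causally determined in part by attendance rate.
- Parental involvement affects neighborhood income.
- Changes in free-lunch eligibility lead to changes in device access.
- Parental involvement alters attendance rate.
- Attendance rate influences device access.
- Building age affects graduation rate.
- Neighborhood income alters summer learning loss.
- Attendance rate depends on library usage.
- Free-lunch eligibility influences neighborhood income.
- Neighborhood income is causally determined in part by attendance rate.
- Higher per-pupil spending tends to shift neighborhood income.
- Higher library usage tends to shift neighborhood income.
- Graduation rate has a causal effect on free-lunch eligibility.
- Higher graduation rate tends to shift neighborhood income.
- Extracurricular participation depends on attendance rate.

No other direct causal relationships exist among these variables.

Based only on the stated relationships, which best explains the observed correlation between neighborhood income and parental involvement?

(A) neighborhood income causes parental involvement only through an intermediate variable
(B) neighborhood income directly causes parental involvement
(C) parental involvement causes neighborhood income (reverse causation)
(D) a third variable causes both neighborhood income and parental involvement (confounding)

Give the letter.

The stated link runs parental involvement → neighborhood income; neighborhood income has no causal path to parental involvement. No variable causes both, so confounding is ruled out. The correlation reflects reverse causation.

C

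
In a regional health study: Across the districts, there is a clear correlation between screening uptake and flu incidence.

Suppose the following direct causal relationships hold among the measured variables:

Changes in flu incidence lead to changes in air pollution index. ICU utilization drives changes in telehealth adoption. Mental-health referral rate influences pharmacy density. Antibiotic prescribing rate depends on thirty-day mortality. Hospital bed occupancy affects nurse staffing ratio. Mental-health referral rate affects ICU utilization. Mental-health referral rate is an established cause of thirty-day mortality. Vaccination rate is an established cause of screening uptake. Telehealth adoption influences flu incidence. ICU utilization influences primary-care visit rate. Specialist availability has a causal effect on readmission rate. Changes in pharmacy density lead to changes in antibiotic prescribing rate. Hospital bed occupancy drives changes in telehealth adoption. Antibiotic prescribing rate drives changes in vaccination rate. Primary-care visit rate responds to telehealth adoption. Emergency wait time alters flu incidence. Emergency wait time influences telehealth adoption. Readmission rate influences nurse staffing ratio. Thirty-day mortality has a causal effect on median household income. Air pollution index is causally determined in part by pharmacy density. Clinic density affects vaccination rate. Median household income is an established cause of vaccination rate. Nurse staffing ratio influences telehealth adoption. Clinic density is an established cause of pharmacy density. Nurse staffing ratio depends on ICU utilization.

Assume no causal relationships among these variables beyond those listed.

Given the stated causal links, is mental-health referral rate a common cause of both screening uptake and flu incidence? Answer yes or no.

Mental-health referral rate has a causal path to screening uptake (mental-health referral rate → thirty-day mortality → median household income → vaccination rate → screening uptake) and to flu incidence (mental-health referral rate → ICU utilization → telehealth adoption → flu incidence), so it is a common cause of both — a confounder.

yes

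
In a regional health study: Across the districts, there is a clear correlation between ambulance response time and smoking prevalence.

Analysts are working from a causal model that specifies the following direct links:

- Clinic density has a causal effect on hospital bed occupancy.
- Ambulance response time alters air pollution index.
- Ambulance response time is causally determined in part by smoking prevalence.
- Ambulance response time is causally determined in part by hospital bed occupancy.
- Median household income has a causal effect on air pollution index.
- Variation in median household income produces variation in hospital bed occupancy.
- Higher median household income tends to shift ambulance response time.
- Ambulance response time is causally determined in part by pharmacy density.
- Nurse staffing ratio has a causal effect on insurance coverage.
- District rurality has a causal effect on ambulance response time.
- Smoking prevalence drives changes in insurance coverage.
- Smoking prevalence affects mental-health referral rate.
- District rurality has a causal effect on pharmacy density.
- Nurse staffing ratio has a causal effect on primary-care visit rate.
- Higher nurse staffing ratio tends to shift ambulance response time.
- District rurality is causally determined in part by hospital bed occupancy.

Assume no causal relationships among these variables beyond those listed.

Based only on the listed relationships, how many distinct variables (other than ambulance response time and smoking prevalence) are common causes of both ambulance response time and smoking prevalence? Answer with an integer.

0

No listed variable has a causal path to both ambulance response time and smoking prevalence, so there are no common causes.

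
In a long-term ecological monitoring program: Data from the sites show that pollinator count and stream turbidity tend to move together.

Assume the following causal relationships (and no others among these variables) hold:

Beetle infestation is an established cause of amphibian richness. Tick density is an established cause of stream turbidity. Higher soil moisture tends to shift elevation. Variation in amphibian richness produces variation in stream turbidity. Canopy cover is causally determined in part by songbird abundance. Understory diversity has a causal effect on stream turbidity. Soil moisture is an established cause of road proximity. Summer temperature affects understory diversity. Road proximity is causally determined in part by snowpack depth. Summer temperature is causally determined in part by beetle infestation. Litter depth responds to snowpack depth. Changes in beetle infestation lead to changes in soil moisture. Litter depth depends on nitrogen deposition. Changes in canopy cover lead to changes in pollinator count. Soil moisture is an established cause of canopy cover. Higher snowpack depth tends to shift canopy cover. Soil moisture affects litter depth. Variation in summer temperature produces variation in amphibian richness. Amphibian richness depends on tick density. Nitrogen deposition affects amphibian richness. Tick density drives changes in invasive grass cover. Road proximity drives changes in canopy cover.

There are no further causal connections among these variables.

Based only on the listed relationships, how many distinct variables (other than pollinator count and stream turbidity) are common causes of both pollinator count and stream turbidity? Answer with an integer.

1

The common causes are: beetle infestation (to pollinator count via beetle infestation → soil moisture → canopy cover → pollinator count; to stream turbidity via beetle infestation → amphibian richness → stream turbidity).
Every other variable lacks a causal path to at least one of pollinator count and stream turbidity.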